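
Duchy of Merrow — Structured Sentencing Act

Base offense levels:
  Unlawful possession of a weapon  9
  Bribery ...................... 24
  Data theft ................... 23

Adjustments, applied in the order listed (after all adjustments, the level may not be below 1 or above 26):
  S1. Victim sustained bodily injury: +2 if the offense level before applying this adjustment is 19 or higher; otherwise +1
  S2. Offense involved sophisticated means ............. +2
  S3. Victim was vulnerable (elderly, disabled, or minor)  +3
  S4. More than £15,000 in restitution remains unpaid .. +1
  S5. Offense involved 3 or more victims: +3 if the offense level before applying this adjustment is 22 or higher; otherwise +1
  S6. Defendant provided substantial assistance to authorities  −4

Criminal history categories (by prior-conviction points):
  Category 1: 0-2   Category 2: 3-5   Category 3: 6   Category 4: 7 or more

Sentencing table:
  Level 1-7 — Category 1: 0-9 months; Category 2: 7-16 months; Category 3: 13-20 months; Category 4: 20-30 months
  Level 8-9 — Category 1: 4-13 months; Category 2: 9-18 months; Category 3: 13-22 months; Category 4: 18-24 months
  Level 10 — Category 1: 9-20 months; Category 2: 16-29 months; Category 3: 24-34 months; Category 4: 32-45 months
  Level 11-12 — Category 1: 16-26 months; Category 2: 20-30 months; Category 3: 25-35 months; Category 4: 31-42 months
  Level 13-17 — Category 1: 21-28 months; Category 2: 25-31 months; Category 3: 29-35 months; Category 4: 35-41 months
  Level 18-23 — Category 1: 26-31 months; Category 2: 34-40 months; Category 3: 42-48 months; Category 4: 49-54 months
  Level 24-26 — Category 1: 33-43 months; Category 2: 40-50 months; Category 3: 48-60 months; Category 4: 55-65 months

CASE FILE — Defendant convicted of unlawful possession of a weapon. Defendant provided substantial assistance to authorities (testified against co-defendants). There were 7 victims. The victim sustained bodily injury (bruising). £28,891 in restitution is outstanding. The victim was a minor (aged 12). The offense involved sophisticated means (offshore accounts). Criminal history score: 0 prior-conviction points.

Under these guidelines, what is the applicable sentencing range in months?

21-28 months

Base offense level for unlawful possession of a weapon: 9.
S1 applies (level before this adjustment is 9 < 19, so +1): 9 + 1 = 10.
S2 applies: 10 + 2 = 12.
S3 applies: 12 + 3 = 15.
S4 applies: 15 + 1 = 16.
S5 applies (level before this adjustment is 16 < 22, so +1): 16 + 1 = 17.
S6 applies: 17 − 4 = 13.
Final offense level: 13.
Criminal history: 0 prior points → Category 1 (0-2).
Level 13 falls in the 13-17 band.
Grid: Level 13-17 × Category 1 = 21-28 months.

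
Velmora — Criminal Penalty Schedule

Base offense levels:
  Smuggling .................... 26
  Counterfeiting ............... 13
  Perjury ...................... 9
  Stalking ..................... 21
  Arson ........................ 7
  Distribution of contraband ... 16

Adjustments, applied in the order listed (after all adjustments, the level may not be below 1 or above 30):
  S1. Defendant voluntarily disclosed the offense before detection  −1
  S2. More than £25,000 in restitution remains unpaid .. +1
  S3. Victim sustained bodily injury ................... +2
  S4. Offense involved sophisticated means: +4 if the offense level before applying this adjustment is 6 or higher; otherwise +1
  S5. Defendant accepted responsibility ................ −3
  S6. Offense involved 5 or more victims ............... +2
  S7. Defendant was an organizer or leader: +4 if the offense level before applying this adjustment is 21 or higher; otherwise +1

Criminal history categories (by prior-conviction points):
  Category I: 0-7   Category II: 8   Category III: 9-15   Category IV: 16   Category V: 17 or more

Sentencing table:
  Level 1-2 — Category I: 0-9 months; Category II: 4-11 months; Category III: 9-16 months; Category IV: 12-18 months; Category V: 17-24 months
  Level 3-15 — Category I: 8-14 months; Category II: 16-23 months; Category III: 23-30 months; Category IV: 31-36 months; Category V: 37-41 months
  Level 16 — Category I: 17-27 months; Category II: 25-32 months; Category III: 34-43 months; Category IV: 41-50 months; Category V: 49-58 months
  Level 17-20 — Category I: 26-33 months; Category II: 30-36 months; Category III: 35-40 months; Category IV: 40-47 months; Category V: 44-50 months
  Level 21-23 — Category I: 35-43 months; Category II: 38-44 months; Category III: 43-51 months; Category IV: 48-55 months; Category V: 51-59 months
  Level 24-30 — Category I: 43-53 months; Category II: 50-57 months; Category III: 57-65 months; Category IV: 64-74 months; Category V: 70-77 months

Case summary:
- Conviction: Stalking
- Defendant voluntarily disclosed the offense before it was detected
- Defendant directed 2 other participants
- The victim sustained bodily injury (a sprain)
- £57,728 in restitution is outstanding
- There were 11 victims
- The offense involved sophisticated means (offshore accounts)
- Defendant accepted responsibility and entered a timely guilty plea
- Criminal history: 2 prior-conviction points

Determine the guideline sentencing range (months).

43-53 months

Base offense level for stalking: 21.
S1 applies: 21 − 1 = 20.
S2 applies: 20 + 1 = 21.
S3 applies: 21 + 2 = 23.
S4 applies (level before this adjustment is 23 ≥ 6, so +4): 23 + 4 = 27.
S5 applies: 27 − 3 = 24.
S6 applies: 24 + 2 = 26.
S7 applies (level before this adjustment is 26 ≥ 21, so +4): 26 + 4 = 30.
Final offense level: 30.
Criminal history: 2 prior points → Category I (0-7).
Level 30 falls in the 24-30 band.
Grid: Level 24-30 × Category I = 43-53 months.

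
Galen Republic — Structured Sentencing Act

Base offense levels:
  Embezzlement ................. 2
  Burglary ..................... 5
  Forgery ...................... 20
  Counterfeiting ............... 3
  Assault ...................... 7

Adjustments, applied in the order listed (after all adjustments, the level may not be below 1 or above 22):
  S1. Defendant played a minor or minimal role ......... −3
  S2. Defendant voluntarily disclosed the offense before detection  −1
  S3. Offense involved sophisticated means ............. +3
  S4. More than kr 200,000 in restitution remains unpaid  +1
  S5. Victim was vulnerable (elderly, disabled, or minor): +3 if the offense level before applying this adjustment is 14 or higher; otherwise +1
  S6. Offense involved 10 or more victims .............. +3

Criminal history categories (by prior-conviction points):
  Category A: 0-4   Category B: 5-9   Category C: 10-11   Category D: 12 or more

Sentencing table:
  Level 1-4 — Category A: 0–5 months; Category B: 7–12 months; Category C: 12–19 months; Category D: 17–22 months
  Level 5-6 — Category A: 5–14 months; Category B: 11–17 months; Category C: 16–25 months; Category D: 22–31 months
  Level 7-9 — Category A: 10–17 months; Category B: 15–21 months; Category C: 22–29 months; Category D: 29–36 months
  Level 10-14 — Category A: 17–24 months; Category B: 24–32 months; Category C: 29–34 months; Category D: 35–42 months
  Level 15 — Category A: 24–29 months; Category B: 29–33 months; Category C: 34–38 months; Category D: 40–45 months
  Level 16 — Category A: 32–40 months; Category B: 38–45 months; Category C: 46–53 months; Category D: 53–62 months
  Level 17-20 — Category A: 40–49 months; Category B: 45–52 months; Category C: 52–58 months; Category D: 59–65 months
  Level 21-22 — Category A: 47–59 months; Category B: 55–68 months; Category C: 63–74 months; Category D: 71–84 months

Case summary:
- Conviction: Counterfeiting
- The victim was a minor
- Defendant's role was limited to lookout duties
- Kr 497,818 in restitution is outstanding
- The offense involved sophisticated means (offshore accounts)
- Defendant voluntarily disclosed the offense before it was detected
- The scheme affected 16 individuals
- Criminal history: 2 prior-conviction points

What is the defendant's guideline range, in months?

Base offense level for counterfeiting: 3.
S1 applies: 3 − 3 = 0.
S2 applies: 0 − 1 = -1.
S3 applies: -1 + 3 = 2.
S4 applies: 2 + 1 = 3.
S5 applies (level before this adjustment is 3 < 14, so +1): 3 + 1 = 4.
S6 applies: 4 + 3 = 7.
Final offense level: 7.
Criminal history: 2 prior points → Category A (0-4).
Level 7 falls in the 7-9 band.
Grid: Level 7-9 × Category A = 10-17 months.

10-17 months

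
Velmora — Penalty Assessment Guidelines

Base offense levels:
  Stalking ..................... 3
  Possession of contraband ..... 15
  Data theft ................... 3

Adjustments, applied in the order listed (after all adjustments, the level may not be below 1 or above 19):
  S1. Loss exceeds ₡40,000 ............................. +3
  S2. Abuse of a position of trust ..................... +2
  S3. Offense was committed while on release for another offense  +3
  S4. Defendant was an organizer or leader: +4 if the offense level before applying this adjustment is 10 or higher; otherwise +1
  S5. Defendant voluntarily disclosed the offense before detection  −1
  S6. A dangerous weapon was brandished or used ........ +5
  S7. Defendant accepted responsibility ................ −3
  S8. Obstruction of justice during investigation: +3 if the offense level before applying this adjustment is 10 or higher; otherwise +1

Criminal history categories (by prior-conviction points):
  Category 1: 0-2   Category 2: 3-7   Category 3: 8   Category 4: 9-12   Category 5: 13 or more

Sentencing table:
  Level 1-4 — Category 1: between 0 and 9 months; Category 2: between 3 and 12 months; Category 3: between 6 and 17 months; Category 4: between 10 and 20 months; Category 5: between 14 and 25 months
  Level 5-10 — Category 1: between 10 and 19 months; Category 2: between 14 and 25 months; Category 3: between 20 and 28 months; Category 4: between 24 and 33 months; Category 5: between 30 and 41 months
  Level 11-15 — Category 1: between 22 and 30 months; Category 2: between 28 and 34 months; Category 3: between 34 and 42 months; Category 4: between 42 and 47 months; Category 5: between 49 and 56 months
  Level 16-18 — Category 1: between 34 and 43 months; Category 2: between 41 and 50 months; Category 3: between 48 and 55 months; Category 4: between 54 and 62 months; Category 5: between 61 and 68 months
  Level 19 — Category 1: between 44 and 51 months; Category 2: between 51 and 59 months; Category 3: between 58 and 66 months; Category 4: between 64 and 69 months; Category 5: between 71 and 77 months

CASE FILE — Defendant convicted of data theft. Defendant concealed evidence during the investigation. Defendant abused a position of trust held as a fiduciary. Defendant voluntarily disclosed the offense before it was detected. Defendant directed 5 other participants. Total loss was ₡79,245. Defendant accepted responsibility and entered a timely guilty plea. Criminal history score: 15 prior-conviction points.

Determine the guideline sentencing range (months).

30-41 months

Base offense level for data theft: 3.
S1 applies: 3 + 3 = 6.
S2 applies: 6 + 2 = 8.
S3 does not apply.
S4 applies (level before this adjustment is 8 < 10, so +1): 8 + 1 = 9.
S5 applies: 9 − 1 = 8.
S6 does not apply.
S7 applies: 8 − 3 = 5.
S8 applies (level before this adjustment is 5 < 10, so +1): 5 + 1 = 6.
Final offense level: 6.
Criminal history: 15 prior points → Category 5 (13+).
Level 6 falls in the 5-10 band.
Grid: Level 5-10 × Category 5 = 30-41 months.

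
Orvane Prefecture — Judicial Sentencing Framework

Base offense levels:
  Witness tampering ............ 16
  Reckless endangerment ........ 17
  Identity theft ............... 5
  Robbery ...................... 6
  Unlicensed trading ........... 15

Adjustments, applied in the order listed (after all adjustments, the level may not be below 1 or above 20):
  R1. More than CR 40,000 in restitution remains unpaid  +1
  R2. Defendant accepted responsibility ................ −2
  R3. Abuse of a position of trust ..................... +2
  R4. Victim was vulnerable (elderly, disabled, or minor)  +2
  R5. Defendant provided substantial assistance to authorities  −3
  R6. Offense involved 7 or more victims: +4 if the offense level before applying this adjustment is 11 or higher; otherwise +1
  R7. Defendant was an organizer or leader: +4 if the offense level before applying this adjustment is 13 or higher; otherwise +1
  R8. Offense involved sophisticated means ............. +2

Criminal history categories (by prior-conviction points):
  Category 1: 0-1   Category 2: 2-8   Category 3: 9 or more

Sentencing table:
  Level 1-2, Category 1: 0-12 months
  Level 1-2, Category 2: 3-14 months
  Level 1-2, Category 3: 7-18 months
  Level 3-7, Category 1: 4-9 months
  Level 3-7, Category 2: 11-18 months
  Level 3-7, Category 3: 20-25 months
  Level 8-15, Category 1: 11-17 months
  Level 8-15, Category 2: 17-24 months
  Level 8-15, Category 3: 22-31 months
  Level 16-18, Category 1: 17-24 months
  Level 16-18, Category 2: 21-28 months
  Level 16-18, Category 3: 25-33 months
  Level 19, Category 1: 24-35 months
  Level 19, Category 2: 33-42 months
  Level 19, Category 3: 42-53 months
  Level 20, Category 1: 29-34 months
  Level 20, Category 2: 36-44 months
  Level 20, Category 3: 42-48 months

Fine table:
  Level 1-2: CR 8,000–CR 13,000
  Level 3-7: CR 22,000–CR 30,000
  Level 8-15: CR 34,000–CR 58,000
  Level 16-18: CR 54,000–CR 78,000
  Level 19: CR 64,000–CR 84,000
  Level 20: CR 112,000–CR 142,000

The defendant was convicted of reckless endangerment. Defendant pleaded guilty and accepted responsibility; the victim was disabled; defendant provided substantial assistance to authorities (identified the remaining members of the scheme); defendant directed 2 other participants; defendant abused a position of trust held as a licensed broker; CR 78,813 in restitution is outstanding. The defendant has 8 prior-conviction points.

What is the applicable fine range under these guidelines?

CR 112,000–CR 142,000

Base offense level for reckless endangerment: 17.
R1 applies: 17 + 1 = 18.
R2 applies: 18 − 2 = 16.
R3 applies: 16 + 2 = 18.
R4 applies: 18 + 2 = 20.
R5 applies: 20 − 3 = 17.
R6 does not apply.
R7 applies (level before this adjustment is 17 ≥ 13, so +4): 17 + 4 = 21.
Level 21 exceeds the maximum of 20; capped at 20.
Final offense level: 20.
Level 20 falls in the 20 band.
Fine table: Level 20 → CR 112,000–CR 142,000.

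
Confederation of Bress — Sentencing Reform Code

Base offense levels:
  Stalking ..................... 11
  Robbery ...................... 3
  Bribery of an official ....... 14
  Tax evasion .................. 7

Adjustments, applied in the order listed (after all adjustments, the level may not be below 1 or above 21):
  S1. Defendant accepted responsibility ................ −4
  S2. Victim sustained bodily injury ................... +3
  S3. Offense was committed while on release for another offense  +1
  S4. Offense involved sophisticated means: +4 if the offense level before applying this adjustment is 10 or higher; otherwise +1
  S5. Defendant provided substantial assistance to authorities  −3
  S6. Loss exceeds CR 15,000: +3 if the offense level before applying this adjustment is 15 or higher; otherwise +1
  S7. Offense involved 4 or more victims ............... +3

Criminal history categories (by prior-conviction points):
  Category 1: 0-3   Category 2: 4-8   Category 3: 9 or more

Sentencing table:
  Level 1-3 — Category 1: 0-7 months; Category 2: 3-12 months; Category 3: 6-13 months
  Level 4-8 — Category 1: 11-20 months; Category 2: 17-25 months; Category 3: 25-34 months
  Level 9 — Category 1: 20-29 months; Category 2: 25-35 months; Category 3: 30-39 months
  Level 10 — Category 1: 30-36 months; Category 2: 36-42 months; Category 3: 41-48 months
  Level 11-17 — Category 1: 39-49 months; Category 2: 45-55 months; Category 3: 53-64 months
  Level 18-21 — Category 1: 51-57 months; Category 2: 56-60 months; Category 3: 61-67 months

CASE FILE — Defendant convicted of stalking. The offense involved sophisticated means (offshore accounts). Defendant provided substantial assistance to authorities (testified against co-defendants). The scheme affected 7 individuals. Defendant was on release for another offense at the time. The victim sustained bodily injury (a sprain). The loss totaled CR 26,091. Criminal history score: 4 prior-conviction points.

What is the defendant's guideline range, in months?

Base offense level for stalking: 11.
S1 does not apply.
S2 applies: 11 + 3 = 14.
S3 applies: 14 + 1 = 15.
S4 applies (level before this adjustment is 15 ≥ 10, so +4): 15 + 4 = 19.
S5 applies: 19 − 3 = 16.
S6 applies (level before this adjustment is 16 ≥ 15, so +3): 16 + 3 = 19.
S7 applies: 19 + 3 = 22.
Level 22 exceeds the maximum of 21; capped at 21.
Final offense level: 21.
Criminal history: 4 prior points → Category 2 (4-8).
Level 21 falls in the 18-21 band.
Grid: Level 18-21 × Category 2 = 56-60 months.

56-60 months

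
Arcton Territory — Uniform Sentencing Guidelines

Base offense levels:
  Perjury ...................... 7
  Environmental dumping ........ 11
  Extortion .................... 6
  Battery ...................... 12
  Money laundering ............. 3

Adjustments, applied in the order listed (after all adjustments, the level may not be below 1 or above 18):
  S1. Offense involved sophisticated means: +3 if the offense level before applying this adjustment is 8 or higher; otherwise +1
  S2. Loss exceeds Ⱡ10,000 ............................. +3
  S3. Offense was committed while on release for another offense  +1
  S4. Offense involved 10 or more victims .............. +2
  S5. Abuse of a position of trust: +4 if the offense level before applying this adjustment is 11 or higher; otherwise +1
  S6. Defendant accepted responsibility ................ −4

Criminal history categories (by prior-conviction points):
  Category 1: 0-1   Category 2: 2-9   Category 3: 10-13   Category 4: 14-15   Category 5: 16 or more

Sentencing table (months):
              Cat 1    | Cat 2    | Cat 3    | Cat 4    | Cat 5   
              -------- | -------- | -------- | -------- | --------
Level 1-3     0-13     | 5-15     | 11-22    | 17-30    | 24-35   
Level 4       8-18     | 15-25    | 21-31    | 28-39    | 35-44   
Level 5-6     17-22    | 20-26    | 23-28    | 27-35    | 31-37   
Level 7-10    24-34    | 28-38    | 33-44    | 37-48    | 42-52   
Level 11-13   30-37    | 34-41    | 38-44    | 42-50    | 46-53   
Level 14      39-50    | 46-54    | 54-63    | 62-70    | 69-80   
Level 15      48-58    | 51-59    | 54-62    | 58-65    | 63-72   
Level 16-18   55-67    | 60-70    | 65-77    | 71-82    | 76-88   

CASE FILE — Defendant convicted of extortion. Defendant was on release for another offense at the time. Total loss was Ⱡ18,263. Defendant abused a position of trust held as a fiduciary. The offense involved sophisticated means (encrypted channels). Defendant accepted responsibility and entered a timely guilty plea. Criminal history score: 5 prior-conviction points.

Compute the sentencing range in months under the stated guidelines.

Base offense level for extortion: 6.
S1 applies (level before this adjustment is 6 < 8, so +1): 6 + 1 = 7.
S2 applies: 7 + 3 = 10.
S3 applies: 10 + 1 = 11.
S5 applies (level before this adjustment is 11 ≥ 11, so +4): 11 + 4 = 15.
S6 applies: 15 − 4 = 11.
Final offense level: 11.
Criminal history: 5 prior points → Category 2 (2-9).
Level 11 falls in the 11-13 band.
Grid: Level 11-13 × Category 2 = 34-41 months.

34-41 months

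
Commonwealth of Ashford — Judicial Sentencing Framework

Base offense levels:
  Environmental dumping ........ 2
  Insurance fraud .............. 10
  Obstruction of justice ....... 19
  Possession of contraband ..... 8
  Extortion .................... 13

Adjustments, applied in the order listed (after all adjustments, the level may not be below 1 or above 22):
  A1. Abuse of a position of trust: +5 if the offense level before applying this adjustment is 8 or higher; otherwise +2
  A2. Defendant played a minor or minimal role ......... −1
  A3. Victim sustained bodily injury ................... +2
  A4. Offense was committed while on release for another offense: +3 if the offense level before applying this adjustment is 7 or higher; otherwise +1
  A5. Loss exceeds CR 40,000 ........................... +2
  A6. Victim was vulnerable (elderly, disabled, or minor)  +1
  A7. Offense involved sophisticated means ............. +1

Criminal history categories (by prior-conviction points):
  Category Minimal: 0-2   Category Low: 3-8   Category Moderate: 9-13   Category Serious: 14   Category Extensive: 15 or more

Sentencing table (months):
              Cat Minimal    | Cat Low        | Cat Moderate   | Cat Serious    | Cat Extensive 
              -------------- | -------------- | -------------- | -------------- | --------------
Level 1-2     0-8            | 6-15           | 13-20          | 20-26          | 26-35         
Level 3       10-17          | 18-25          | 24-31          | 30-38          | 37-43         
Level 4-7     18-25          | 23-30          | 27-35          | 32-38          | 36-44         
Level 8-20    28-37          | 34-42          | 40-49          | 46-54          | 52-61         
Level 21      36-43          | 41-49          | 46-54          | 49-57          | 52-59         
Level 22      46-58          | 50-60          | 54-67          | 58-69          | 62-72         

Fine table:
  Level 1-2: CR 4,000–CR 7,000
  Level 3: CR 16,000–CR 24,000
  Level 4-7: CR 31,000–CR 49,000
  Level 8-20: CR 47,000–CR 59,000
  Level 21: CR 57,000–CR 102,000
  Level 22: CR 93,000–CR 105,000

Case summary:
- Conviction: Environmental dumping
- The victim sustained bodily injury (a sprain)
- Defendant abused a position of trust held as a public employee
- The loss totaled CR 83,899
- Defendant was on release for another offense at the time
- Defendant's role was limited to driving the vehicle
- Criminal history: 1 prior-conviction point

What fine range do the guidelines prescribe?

CR 47,000–CR 59,000

Base offense level for environmental dumping: 2.
A1 applies (level before this adjustment is 2 < 8, so +2): 2 + 2 = 4.
A2 applies: 4 − 1 = 3.
A3 applies: 3 + 2 = 5.
A4 applies (level before this adjustment is 5 < 7, so +1): 5 + 1 = 6.
A5 applies: 6 + 2 = 8.
A6 does not apply.
Final offense level: 8.
Level 8 falls in the 8-20 band.
Fine table: Level 8-20 → CR 47,000–CR 59,000.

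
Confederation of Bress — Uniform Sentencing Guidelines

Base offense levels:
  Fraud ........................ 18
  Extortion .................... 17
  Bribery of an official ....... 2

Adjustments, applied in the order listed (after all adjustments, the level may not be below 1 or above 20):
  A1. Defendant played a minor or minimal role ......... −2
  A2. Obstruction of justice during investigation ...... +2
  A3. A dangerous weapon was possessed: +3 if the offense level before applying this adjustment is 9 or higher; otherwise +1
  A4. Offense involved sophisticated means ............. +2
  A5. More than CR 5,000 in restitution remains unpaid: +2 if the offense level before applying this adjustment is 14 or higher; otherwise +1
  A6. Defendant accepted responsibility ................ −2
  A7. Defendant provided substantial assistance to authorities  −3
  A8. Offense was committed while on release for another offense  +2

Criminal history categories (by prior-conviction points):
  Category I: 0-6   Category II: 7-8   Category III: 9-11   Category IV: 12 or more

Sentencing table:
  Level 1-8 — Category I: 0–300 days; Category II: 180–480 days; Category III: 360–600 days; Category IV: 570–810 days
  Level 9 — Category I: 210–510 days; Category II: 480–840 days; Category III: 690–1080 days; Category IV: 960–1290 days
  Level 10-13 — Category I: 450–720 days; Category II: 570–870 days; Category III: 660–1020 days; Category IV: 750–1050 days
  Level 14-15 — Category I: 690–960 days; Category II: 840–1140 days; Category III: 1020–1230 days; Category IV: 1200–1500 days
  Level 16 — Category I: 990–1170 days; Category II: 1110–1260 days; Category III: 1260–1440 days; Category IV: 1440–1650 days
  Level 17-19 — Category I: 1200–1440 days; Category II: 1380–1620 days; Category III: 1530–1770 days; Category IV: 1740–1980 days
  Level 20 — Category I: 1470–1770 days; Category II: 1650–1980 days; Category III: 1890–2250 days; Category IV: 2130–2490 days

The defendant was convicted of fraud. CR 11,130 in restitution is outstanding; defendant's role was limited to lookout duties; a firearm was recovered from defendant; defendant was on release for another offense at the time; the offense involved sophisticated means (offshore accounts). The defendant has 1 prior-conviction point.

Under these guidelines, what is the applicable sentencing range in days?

1470-1770 days

Base offense level for fraud: 18.
A1 applies: 18 − 2 = 16.
A2 does not apply.
A3 applies (level before this adjustment is 16 ≥ 9, so +3): 16 + 3 = 19.
A4 applies: 19 + 2 = 21.
A5 applies (level before this adjustment is 21 ≥ 14, so +2): 21 + 2 = 23.
A7 does not apply.
A8 applies: 23 + 2 = 25.
Level 25 exceeds the maximum of 20; capped at 20.
Final offense level: 20.
Criminal history: 1 prior point → Category I (0-6).
Level 20 falls in the 20 band.
Grid: Level 20 × Category I = 1470-1770 days.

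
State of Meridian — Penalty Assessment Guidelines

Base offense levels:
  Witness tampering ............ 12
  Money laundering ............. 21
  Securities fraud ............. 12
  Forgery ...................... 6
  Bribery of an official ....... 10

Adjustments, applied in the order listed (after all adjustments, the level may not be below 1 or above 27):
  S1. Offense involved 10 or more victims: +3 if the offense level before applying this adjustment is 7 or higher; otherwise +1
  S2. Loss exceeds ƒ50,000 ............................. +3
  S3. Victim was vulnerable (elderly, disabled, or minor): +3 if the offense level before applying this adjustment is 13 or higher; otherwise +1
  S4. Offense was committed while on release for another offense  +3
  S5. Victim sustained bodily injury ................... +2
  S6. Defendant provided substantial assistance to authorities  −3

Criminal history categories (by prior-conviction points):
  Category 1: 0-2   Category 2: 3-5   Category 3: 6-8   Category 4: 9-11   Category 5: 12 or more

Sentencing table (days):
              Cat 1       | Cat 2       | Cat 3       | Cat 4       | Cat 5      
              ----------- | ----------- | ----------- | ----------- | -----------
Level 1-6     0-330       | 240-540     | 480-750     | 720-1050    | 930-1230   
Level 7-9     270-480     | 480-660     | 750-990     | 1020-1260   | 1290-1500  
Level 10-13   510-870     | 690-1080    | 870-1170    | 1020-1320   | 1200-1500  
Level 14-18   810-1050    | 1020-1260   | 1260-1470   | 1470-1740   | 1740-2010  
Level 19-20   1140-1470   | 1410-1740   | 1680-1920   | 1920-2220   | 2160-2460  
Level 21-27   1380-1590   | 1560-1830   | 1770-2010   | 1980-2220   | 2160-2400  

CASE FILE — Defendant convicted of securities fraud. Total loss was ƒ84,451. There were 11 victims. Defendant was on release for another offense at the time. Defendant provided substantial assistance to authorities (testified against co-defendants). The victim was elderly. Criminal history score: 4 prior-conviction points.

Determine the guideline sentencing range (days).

1560-1830 days

Base offense level for securities fraud: 12.
S1 applies (level before this adjustment is 12 ≥ 7, so +3): 12 + 3 = 15.
S2 applies: 15 + 3 = 18.
S3 applies (level before this adjustment is 18 ≥ 13, so +3): 18 + 3 = 21.
S4 applies: 21 + 3 = 24.
S6 applies: 24 − 3 = 21.
Final offense level: 21.
Criminal history: 4 prior points → Category 2 (3-5).
Level 21 falls in the 21-27 band.
Grid: Level 21-27 × Category 2 = 1560-1830 days.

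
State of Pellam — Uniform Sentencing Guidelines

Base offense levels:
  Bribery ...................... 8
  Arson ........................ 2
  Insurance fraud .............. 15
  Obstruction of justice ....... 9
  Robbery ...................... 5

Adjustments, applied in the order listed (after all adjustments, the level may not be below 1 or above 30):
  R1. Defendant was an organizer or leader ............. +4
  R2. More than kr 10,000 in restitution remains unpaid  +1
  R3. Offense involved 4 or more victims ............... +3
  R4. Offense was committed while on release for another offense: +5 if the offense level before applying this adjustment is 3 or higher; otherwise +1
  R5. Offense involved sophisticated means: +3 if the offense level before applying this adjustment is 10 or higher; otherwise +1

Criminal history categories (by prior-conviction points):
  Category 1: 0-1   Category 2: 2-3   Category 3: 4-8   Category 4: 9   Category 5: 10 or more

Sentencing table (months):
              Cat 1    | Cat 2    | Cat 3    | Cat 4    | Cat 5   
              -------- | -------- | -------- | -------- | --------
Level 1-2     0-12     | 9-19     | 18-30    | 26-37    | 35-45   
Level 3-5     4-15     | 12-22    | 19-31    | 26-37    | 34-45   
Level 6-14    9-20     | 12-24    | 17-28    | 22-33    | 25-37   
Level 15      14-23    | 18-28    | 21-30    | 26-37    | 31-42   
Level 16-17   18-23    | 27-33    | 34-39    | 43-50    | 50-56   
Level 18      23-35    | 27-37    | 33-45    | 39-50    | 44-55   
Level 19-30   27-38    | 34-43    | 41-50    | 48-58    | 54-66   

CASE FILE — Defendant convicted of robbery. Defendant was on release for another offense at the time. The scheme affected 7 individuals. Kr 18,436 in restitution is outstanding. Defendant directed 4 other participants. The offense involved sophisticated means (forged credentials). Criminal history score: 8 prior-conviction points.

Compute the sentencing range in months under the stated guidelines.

41-50 months

Base offense level for robbery: 5.
R1 applies: 5 + 4 = 9.
R2 applies: 9 + 1 = 10.
R3 applies: 10 + 3 = 13.
R4 applies (level before this adjustment is 13 ≥ 3, so +5): 13 + 5 = 18.
R5 applies (level before this adjustment is 18 ≥ 10, so +3): 18 + 3 = 21.
Final offense level: 21.
Criminal history: 8 prior points → Category 3 (4-8).
Level 21 falls in the 19-30 band.
Grid: Level 19-30 × Category 3 = 41-50 months.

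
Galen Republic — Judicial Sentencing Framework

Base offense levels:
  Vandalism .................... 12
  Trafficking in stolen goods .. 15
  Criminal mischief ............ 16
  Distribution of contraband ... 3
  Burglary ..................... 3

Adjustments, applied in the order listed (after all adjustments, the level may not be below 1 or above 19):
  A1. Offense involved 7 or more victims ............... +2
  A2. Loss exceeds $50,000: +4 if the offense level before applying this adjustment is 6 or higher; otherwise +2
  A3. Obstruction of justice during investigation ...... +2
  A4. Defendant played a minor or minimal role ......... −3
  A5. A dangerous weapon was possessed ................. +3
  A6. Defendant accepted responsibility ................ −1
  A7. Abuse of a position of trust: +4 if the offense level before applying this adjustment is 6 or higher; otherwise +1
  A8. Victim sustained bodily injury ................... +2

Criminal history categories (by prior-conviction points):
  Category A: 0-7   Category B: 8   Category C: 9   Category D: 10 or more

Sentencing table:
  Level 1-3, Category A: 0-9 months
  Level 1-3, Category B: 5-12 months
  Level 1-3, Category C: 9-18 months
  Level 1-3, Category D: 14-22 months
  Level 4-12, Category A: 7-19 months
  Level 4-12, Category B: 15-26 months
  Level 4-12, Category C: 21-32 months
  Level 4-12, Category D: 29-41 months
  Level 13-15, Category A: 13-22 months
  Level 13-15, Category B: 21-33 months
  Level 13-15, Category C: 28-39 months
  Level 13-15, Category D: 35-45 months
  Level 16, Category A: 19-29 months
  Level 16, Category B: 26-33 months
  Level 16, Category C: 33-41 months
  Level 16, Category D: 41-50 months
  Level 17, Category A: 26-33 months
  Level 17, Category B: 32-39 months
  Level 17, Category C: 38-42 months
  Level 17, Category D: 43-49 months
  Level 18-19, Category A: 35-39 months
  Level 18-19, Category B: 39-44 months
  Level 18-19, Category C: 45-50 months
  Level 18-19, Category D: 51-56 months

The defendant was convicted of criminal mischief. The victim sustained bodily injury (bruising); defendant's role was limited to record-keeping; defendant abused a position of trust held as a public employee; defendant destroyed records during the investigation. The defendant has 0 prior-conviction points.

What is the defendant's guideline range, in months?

35-39 months

Base offense level for criminal mischief: 16.
A2 does not apply.
A3 applies: 16 + 2 = 18.
A4 applies: 18 − 3 = 15.
A5 does not apply.
A6 does not apply.
A7 applies (level before this adjustment is 15 ≥ 6, so +4): 15 + 4 = 19.
A8 applies: 19 + 2 = 21.
Level 21 exceeds the maximum of 19; capped at 19.
Final offense level: 19.
Criminal history: 0 prior points → Category A (0-7).
Level 19 falls in the 18-19 band.
Grid: Level 18-19 × Category A = 35-39 months.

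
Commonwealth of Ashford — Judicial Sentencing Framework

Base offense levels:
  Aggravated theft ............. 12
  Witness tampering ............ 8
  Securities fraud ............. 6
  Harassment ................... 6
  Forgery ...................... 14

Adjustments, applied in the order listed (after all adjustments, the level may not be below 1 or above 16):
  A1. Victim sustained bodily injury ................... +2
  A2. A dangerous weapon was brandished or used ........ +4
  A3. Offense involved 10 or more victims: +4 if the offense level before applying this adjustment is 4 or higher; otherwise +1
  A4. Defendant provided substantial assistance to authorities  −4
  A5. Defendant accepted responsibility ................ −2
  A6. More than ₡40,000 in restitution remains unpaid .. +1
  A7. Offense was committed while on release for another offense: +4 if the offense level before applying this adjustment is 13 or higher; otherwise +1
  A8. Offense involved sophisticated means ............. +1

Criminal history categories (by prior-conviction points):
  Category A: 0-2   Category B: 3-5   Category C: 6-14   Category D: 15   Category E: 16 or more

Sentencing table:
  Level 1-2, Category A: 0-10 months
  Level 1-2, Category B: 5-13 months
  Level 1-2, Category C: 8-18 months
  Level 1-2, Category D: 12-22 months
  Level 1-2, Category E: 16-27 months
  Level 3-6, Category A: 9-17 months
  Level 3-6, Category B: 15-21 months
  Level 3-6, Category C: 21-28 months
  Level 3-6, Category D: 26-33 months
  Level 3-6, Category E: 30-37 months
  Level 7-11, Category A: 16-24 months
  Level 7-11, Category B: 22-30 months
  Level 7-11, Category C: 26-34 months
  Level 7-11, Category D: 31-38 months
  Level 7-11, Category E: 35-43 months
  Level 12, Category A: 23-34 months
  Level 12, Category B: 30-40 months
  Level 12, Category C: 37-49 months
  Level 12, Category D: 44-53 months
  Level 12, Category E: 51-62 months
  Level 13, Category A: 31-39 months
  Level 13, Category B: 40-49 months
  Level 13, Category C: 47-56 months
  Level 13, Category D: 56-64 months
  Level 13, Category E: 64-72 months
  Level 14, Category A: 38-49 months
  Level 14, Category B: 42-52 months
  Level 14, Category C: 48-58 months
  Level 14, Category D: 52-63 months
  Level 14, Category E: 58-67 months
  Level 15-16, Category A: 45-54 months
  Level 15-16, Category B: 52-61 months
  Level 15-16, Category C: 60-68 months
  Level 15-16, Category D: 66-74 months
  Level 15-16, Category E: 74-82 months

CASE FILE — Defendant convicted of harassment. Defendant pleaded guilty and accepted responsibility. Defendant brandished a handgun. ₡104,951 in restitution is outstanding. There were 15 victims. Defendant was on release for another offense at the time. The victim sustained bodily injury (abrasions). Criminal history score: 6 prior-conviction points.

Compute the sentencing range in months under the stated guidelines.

Base offense level for harassment: 6.
A1 applies: 6 + 2 = 8.
A2 applies: 8 + 4 = 12.
A3 applies (level before this adjustment is 12 ≥ 4, so +4): 12 + 4 = 16.
A5 applies: 16 − 2 = 14.
A6 applies: 14 + 1 = 15.
A7 applies (level before this adjustment is 15 ≥ 13, so +4): 15 + 4 = 19.
A8 does not apply.
Level 19 exceeds the maximum of 16; capped at 16.
Final offense level: 16.
Criminal history: 6 prior points → Category C (6-14).
Level 16 falls in the 15-16 band.
Grid: Level 15-16 × Category C = 60-68 months.

60-68 months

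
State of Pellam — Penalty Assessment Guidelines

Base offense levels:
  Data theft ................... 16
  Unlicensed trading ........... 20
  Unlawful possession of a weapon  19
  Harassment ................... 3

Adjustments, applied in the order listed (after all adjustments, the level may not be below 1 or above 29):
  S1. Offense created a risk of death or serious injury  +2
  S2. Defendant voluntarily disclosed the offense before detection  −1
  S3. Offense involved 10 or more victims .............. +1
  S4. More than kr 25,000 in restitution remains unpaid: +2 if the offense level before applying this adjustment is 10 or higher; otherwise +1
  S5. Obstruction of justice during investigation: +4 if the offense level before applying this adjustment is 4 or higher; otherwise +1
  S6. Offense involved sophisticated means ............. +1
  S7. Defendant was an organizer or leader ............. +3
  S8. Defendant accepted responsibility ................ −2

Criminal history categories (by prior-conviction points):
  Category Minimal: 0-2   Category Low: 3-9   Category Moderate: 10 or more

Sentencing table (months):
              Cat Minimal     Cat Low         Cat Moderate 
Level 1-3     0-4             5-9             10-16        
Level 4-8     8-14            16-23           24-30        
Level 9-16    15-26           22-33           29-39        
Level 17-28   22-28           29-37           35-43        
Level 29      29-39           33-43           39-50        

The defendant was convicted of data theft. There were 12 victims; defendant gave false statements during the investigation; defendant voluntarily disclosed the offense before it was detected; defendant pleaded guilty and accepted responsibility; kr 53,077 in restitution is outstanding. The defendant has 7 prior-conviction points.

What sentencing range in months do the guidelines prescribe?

29-37 months

Base offense level for data theft: 16.
S2 applies: 16 − 1 = 15.
S3 applies: 15 + 1 = 16.
S4 applies (level before this adjustment is 16 ≥ 10, so +2): 16 + 2 = 18.
S5 applies (level before this adjustment is 18 ≥ 4, so +4): 18 + 4 = 22.
S8 applies: 22 − 2 = 20.
Final offense level: 20.
Criminal history: 7 prior points → Category Low (3-9).
Level 20 falls in the 17-28 band.
Grid: Level 17-28 × Category Low = 29-37 months.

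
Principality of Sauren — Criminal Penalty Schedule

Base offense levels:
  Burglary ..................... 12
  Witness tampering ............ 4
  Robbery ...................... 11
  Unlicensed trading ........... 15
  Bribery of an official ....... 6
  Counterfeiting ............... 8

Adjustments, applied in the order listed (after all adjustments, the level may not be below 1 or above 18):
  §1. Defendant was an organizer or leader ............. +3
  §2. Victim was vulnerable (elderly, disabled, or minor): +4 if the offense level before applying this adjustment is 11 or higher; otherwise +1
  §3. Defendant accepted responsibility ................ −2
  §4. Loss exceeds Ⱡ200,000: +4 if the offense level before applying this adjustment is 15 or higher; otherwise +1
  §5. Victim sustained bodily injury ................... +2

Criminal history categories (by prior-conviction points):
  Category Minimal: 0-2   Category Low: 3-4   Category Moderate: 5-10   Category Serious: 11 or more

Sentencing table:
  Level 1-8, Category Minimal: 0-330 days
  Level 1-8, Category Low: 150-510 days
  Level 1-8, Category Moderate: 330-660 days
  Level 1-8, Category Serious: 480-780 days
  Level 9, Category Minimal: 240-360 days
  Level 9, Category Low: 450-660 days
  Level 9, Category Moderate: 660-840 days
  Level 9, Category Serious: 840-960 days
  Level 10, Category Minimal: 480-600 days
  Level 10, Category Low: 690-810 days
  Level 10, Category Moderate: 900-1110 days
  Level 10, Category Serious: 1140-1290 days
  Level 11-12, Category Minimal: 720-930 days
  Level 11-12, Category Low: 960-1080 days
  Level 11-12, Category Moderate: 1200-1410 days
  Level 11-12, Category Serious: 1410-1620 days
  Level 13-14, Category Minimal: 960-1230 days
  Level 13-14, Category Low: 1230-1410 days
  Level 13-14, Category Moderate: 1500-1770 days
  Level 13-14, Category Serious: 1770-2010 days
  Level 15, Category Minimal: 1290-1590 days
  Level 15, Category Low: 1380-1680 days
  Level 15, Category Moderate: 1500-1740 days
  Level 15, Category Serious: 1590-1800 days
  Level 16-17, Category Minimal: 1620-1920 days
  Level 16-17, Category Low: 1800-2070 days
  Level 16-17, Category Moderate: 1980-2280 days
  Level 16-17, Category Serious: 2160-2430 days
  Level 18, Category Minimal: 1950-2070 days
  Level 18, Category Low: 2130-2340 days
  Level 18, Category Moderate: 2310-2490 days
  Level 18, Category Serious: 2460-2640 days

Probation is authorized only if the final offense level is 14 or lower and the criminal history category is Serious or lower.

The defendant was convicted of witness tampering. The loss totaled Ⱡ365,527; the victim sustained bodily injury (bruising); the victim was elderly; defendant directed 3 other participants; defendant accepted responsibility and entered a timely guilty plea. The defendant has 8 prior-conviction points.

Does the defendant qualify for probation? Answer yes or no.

Base offense level for witness tampering: 4.
§1 applies: 4 + 3 = 7.
§2 applies (level before this adjustment is 7 < 11, so +1): 7 + 1 = 8.
§3 applies: 8 − 2 = 6.
§4 applies (level before this adjustment is 6 < 15, so +1): 6 + 1 = 7.
§5 applies: 7 + 2 = 9.
Final offense level: 9.
Criminal history: 8 prior points → Category Moderate (5-10).
Level 9 falls in the 9 band.
Grid: Level 9 × Category Moderate = 660-840 days.
Probation check: level 9 ≤ 14 and category Moderate ≤ Serious → eligible.

Yes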